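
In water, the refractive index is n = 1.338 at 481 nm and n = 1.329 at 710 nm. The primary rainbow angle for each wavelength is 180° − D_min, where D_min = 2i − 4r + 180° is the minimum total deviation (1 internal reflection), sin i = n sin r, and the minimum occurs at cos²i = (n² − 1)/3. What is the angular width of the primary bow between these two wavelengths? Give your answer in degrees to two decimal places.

1.31°

At 481 nm (n = 1.338): cos²i = 0.26341 → i = 59.120°, r = 39.899°, D_min = 138.643°, rainbow angle = 41.357°.
At 710 nm (n = 1.329): cos²i = 0.25541 → i = 59.643°, r = 40.487°, D_min = 137.337°, rainbow angle = 42.663°.
Angular width = |41.357° − 42.663°| = 1.307°.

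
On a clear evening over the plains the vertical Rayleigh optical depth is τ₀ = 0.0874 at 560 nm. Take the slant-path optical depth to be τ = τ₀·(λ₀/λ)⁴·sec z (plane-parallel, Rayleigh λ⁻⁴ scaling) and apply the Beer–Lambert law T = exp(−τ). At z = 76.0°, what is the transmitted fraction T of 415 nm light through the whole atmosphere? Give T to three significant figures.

0.302

sec 76.0° = 4.1336.
τ = 0.0874 × (560/415)⁴ × 4.1336 = 0.0874 × 3.3156 × 4.1336 = 1.1978.
T = exp(−1.1978) = 0.3018.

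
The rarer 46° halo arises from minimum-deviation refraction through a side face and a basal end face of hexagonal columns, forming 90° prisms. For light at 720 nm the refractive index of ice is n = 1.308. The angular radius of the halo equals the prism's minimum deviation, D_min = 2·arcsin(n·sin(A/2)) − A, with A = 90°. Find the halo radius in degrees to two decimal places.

n·sin(A/2) = 1.308 × sin 45° = 1.308 × 0.7071 = 0.9249.
D_min = 2·arcsin(0.9249) − 90° = 2 × 67.653° − 90° = 45.305°.

45.31°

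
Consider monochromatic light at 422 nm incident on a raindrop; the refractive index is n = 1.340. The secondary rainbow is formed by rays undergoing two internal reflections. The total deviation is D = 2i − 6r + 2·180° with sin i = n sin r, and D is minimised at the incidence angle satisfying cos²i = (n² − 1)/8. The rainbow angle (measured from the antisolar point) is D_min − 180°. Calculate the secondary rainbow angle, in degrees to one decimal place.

cos²i = (1.79560 − 1)/8 = 0.09945; i = arccos(0.31536) = 71.618°.
sin r = sin 71.618°/1.340 = 0.70819; r = 45.088°.
D_min = 2·71.618° − 6·45.088° + 360° = 232.709°.
Rainbow angle = D_min − 180° = 52.709°.

52.7°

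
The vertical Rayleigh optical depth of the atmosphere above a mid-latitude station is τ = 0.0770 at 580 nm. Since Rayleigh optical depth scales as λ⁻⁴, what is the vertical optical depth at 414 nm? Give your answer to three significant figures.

0.297

τ(414 nm) = τ(580 nm) × (580/414)⁴ = 0.0770 × (1.4010)⁴ = 0.0770 × 3.8522 = 0.2966.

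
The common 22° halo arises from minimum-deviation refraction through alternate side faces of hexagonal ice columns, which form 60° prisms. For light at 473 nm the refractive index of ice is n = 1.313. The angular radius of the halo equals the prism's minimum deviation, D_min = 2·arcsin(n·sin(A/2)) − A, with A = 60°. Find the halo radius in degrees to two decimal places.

n·sin(A/2) = 1.313 × sin 30° = 1.313 × 0.5000 = 0.6565.
D_min = 2·arcsin(0.6565) − 60° = 2 × 41.033° − 60° = 22.067°.

22.07°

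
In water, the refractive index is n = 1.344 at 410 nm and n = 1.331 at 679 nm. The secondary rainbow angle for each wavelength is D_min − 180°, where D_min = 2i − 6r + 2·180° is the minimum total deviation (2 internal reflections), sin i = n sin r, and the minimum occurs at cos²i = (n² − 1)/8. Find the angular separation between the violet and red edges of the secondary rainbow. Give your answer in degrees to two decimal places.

3.37°

At 410 nm (n = 1.344): cos²i = 0.10079 → i = 71.490°, r = 44.874°, D_min = 233.733°, rainbow angle = 53.733°.
At 679 nm (n = 1.331): cos²i = 0.09645 → i = 71.907°, r = 45.575°, D_min = 230.365°, rainbow angle = 50.365°.
Angular width = |53.733° − 50.365°| = 3.368°.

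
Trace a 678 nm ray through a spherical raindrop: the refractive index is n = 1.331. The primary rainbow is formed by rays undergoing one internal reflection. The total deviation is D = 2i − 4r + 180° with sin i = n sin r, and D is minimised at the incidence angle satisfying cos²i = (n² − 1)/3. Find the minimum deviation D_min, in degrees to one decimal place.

cos²i = (1.77156 − 1)/3 = 0.25719; i = arccos(0.50714) = 59.527°.
sin r = sin 59.527°/1.331 = 0.64753; r = 40.356°.
D_min = 2·59.527° − 4·40.356° + 180° = 137.630°.

137.6°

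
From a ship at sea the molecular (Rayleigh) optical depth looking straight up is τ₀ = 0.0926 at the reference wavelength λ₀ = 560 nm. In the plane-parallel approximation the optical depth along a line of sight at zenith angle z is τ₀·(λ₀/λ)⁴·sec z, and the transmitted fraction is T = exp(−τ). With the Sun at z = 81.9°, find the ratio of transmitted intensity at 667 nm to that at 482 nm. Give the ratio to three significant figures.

2.39

Airmass: sec 81.9° = 7.0972.
τ(667 nm) = 0.0926 × (560/667)⁴ × 7.0972 = 0.0926 × 0.4969 × 7.0972 = 0.3265.
τ(482 nm) = 0.0926 × (560/482)⁴ × 7.0972 = 0.0926 × 1.8221 × 7.0972 = 1.1975.
T(667)/T(482) = exp(τ_B − τ_A) = exp(0.8709) = 2.3891.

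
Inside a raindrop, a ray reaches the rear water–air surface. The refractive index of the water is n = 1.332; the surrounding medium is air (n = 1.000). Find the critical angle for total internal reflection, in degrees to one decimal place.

48.7°

sin θ_c = n_air / n = 1.000 / 1.332 = 0.7508.
θ_c = arcsin(0.7508) = 48.66°.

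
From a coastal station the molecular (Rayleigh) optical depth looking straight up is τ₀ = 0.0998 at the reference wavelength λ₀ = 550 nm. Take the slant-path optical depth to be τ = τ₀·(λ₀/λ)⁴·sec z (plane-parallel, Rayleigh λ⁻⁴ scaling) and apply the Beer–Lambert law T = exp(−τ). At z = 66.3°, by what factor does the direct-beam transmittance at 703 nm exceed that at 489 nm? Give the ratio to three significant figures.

1.36

Airmass: sec 66.3° = 2.4879.
τ(703 nm) = 0.0998 × (550/703)⁴ × 2.4879 = 0.0998 × 0.3747 × 2.4879 = 0.0930.
τ(489 nm) = 0.0998 × (550/489)⁴ × 2.4879 = 0.0998 × 1.6004 × 2.4879 = 0.3974.
T(703)/T(489) = exp(τ_B − τ_A) = exp(0.3043) = 1.3557.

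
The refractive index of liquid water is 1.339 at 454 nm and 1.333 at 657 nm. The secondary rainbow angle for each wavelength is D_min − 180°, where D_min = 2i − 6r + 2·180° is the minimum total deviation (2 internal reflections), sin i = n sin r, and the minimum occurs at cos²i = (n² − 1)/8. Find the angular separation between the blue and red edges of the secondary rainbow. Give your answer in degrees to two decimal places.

1.56°

At 454 nm (n = 1.339): cos²i = 0.09912 → i = 71.650°, r = 45.141°, D_min = 232.451°, rainbow angle = 52.451°.
At 657 nm (n = 1.333): cos²i = 0.09711 → i = 71.843°, r = 45.466°, D_min = 230.891°, rainbow angle = 50.891°.
Angular width = |52.451° − 50.891°| = 1.560°.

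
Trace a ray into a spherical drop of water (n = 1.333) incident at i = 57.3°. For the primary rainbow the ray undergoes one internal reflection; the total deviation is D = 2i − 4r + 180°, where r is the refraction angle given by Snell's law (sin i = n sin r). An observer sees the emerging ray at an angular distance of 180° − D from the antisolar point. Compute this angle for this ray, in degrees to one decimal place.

42.0°

sin r = sin 57.3° / 1.333 = 0.8415/1.333 = 0.6313; r = 39.15°.
D = 2·57.3° − 4·39.15° + 180° = 114.60° − 156.58° + 180° = 138.02°.
Angle from antisolar point = 180° − D = 41.98°.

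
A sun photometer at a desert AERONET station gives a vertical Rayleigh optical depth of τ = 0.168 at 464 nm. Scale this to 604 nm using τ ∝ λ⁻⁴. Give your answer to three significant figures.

τ(604 nm) = τ(464 nm) × (464/604)⁴ = 0.168 × (0.7682)⁴ = 0.168 × 0.3483 = 0.0585.

0.0585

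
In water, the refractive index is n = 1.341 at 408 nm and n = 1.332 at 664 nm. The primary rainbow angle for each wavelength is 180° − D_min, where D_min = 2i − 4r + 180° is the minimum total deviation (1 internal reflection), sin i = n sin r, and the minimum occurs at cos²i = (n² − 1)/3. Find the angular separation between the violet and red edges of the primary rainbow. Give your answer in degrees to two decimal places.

At 408 nm (n = 1.341): cos²i = 0.26609 → i = 58.946°, r = 39.705°, D_min = 139.071°, rainbow angle = 40.929°.
At 664 nm (n = 1.332): cos²i = 0.25807 → i = 59.469°, r = 40.290°, D_min = 137.776°, rainbow angle = 42.224°.
Angular width = |40.929° − 42.224°| = 1.295°.

1.29°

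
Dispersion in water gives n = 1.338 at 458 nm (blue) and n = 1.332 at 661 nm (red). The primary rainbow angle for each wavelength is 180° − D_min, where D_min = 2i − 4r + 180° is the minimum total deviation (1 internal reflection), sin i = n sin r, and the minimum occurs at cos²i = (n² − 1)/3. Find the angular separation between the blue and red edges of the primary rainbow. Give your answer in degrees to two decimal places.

At 458 nm (n = 1.338): cos²i = 0.26341 → i = 59.120°, r = 39.899°, D_min = 138.643°, rainbow angle = 41.357°.
At 661 nm (n = 1.332): cos²i = 0.25807 → i = 59.469°, r = 40.290°, D_min = 137.776°, rainbow angle = 42.224°.
Angular width = |41.357° − 42.224°| = 0.867°.

0.87°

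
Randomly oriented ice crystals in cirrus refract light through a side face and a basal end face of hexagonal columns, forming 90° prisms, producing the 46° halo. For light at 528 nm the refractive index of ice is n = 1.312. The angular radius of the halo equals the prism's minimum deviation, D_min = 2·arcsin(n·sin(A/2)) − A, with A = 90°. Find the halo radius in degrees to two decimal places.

46.17°

n·sin(A/2) = 1.312 × sin 45° = 1.312 × 0.7071 = 0.9277.
D_min = 2·arcsin(0.9277) − 90° = 2 × 68.083° − 90° = 46.166°.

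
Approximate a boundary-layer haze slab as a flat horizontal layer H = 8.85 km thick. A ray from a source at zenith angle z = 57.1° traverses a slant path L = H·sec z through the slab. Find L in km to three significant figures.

16.3 km

sec z = 1/cos 57.1° = 1.8410.
L = 8.85 × 1.8410 = 16.293 km.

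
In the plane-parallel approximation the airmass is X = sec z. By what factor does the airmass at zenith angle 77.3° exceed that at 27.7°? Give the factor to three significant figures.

4.03

X(77.3°)/X(27.7°) = sec 77.3° / sec 27.7° = cos 27.7° / cos 77.3° = 0.8854/0.2198 = 4.0273.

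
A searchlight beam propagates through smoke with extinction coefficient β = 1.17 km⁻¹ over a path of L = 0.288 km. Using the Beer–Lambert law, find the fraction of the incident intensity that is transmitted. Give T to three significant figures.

τ = β·L = 1.17 × 0.288 = 0.3370.
T = exp(−0.3370) = 0.7139.

0.714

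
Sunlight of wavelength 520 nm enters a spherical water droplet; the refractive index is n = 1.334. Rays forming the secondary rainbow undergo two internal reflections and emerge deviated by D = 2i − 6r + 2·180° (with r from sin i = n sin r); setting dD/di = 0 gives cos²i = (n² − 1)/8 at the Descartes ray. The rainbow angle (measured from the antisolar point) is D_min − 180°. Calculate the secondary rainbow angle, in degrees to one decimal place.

51.2°

cos²i = (1.77956 − 1)/8 = 0.09744; i = arccos(0.31216) = 71.810°.
sin r = sin 71.810°/1.334 = 0.71217; r = 45.411°.
D_min = 2·71.810° − 6·45.411° + 360° = 231.153°.
Rainbow angle = D_min − 180° = 51.153°.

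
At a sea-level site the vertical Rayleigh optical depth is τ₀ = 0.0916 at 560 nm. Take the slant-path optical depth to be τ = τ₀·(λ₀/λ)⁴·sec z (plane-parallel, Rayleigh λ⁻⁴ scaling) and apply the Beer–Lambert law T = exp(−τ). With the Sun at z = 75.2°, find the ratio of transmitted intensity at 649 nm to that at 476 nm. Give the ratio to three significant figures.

1.63

Airmass: sec 75.2° = 3.9147.
τ(649 nm) = 0.0916 × (560/649)⁴ × 3.9147 = 0.0916 × 0.5543 × 3.9147 = 0.1988.
τ(476 nm) = 0.0916 × (560/476)⁴ × 3.9147 = 0.0916 × 1.9157 × 3.9147 = 0.6869.
T(649)/T(476) = exp(τ_B − τ_A) = exp(0.4882) = 1.6293.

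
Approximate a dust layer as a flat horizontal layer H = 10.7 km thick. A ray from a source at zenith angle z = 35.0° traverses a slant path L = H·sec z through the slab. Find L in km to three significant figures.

sec z = 1/cos 35.0° = 1.2208.
L = 10.7 × 1.2208 = 13.062 km.

13.1 km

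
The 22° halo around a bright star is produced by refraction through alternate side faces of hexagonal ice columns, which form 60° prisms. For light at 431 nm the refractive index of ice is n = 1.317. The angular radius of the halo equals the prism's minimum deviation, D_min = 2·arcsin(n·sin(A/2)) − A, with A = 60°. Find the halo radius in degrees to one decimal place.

n·sin(A/2) = 1.317 × sin 30° = 1.317 × 0.5000 = 0.6585.
D_min = 2·arcsin(0.6585) − 60° = 2 × 41.186° − 60° = 22.371°.

22.4°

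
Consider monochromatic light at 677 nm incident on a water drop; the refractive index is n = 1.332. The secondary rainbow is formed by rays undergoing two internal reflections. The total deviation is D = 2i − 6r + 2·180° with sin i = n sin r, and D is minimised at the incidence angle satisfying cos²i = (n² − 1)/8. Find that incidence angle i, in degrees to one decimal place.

cos²i = (1.332² − 1)/8 = (1.77422 − 1)/8 = 0.09678.
cos i = 0.31109, so i = 71.875°.

71.9°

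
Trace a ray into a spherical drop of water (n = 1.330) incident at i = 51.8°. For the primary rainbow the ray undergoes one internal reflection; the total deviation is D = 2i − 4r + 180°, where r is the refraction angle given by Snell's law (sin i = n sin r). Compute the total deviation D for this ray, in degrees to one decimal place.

138.7°

sin r = sin 51.8° / 1.330 = 0.7859/1.330 = 0.5909; r = 36.22°.
D = 2·51.8° − 4·36.22° + 180° = 103.60° − 144.88° + 180° = 138.72°.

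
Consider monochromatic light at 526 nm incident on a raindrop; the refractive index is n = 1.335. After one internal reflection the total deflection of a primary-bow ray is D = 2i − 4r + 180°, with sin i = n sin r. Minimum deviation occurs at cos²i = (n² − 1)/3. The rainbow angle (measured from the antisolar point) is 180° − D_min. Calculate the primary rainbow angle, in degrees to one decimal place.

41.8°

cos²i = (1.78222 − 1)/3 = 0.26074; i = arccos(0.51063) = 59.294°.
sin r = sin 59.294°/1.335 = 0.64405; r = 40.094°.
D_min = 2·59.294° − 4·40.094° + 180° = 138.212°.
Rainbow angle = 180° − D_min = 41.788°.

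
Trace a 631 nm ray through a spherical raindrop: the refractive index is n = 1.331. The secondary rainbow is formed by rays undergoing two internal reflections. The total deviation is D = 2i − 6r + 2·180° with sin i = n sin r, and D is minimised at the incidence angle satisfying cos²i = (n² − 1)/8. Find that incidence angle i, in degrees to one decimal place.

71.9°

cos²i = (1.331² − 1)/8 = (1.77156 − 1)/8 = 0.09645.
cos i = 0.31056, so i = 71.907°.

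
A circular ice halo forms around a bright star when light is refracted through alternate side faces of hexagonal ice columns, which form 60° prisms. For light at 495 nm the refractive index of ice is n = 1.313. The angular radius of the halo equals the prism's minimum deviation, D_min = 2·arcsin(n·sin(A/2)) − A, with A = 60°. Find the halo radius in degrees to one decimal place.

n·sin(A/2) = 1.313 × sin 30° = 1.313 × 0.5000 = 0.6565.
D_min = 2·arcsin(0.6565) − 60° = 2 × 41.033° − 60° = 22.067°.

22.1°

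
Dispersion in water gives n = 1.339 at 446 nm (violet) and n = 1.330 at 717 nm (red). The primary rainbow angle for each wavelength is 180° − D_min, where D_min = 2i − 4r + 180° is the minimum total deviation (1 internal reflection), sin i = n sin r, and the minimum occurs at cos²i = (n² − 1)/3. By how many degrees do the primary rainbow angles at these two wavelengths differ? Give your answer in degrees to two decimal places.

1.30°

At 446 nm (n = 1.339): cos²i = 0.26431 → i = 59.062°, r = 39.834°, D_min = 138.786°, rainbow angle = 41.214°.
At 717 nm (n = 1.330): cos²i = 0.25630 → i = 59.585°, r = 40.422°, D_min = 137.484°, rainbow angle = 42.516°.
Angular width = |41.214° − 42.516°| = 1.303°.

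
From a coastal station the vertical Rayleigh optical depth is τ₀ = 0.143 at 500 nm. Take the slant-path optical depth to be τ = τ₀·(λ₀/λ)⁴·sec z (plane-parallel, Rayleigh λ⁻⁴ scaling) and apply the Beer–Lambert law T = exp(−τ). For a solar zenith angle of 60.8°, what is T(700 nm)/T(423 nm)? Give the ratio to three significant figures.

Airmass: sec 60.8° = 2.0498.
τ(700 nm) = 0.143 × (500/700)⁴ × 2.0498 = 0.143 × 0.2603 × 2.0498 = 0.0763.
τ(423 nm) = 0.143 × (500/423)⁴ × 2.0498 = 0.143 × 1.9522 × 2.0498 = 0.5722.
T(700)/T(423) = exp(τ_B − τ_A) = exp(0.4959) = 1.6420.

1.64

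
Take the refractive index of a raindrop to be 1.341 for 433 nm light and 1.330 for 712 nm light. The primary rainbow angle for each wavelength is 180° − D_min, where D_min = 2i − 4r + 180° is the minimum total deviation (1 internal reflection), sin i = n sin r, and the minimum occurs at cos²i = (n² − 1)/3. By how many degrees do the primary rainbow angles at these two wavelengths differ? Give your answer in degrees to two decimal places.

1.59°

At 433 nm (n = 1.341): cos²i = 0.26609 → i = 58.946°, r = 39.705°, D_min = 139.071°, rainbow angle = 40.929°.
At 712 nm (n = 1.330): cos²i = 0.25630 → i = 59.585°, r = 40.422°, D_min = 137.484°, rainbow angle = 42.516°.
Angular width = |40.929° − 42.516°| = 1.588°.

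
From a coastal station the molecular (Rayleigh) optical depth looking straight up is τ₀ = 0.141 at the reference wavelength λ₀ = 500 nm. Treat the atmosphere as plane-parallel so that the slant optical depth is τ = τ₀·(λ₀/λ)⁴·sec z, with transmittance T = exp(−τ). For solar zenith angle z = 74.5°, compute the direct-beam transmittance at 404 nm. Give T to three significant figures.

sec 74.5° = 3.7420.
τ = 0.141 × (500/404)⁴ × 3.7420 = 0.141 × 2.3461 × 3.7420 = 1.2379.
T = exp(−1.2379) = 0.2900.

0.290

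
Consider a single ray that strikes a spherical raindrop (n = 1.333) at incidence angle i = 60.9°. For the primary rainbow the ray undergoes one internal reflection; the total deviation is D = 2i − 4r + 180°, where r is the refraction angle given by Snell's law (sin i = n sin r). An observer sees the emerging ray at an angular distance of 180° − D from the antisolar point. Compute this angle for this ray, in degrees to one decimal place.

42.0°

sin r = sin 60.9° / 1.333 = 0.8738/1.333 = 0.6555; r = 40.96°.
D = 2·60.9° − 4·40.96° + 180° = 121.80° − 163.83° + 180° = 137.97°.
Angle from antisolar point = 180° − D = 42.03°.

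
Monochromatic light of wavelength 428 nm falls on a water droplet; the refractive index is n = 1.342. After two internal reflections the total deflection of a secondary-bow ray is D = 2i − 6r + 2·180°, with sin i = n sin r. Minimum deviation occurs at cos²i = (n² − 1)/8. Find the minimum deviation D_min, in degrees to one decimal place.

233.2°

cos²i = (1.80096 − 1)/8 = 0.10012; i = arccos(0.31642) = 71.554°.
sin r = sin 71.554°/1.342 = 0.70687; r = 44.981°.
D_min = 2·71.554° − 6·44.981° + 360° = 233.222°.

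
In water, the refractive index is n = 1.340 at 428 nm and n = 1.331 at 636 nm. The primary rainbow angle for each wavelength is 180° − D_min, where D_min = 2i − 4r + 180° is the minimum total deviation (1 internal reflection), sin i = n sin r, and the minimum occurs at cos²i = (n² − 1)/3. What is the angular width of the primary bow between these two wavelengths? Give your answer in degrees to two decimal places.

1.30°

At 428 nm (n = 1.340): cos²i = 0.26520 → i = 59.004°, r = 39.770°, D_min = 138.929°, rainbow angle = 41.071°.
At 636 nm (n = 1.331): cos²i = 0.25719 → i = 59.527°, r = 40.356°, D_min = 137.630°, rainbow angle = 42.370°.
Angular width = |41.071° − 42.370°| = 1.299°.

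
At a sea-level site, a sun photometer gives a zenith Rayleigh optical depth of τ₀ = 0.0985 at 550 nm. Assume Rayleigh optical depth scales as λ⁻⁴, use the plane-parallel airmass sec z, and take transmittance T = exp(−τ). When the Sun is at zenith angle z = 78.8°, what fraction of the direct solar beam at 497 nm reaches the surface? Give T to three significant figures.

sec 78.8° = 5.1484.
τ = 0.0985 × (550/497)⁴ × 5.1484 = 0.0985 × 1.4998 × 5.1484 = 0.7606.
T = exp(−0.7606) = 0.4674.

0.467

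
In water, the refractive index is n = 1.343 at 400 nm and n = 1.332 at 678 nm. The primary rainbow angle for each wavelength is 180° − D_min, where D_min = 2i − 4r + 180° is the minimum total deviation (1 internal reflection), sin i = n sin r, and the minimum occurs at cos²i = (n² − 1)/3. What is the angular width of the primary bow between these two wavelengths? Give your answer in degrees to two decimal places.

1.58°

At 400 nm (n = 1.343): cos²i = 0.26788 → i = 58.830°, r = 39.577°, D_min = 139.354°, rainbow angle = 40.646°.
At 678 nm (n = 1.332): cos²i = 0.25807 → i = 59.469°, r = 40.290°, D_min = 137.776°, rainbow angle = 42.224°.
Angular width = |40.646° − 42.224°| = 1.578°.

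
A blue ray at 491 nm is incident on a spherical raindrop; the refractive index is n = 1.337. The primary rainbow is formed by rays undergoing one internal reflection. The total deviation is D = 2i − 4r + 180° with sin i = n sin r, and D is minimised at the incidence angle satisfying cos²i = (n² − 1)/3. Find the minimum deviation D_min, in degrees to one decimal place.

cos²i = (1.78757 − 1)/3 = 0.26252; i = arccos(0.51237) = 59.178°.
sin r = sin 59.178°/1.337 = 0.64231; r = 39.964°.
D_min = 2·59.178° − 4·39.964° + 180° = 138.500°.

138.5°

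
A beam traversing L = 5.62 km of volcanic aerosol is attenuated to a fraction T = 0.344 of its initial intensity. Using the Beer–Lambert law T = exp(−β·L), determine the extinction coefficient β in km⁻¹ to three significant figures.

0.190 km⁻¹

Beer–Lambert: T = exp(−βL) ⇒ β = −ln(T)/L = −ln(0.344)/5.62 = 1.0671/5.62 = 0.1899 km⁻¹.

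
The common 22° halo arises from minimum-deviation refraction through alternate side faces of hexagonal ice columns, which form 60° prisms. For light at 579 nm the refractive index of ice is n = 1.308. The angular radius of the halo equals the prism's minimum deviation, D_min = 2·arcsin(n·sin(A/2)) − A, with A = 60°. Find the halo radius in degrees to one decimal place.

21.7°

n·sin(A/2) = 1.308 × sin 30° = 1.308 × 0.5000 = 0.6540.
D_min = 2·arcsin(0.6540) − 60° = 2 × 40.844° − 60° = 21.688°.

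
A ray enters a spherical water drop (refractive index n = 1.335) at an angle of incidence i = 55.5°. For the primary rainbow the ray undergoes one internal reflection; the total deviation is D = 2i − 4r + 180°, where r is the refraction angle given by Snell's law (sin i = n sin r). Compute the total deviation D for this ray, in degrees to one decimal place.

138.5°

sin r = sin 55.5° / 1.335 = 0.8241/1.335 = 0.6173; r = 38.12°.
D = 2·55.5° − 4·38.12° + 180° = 111.00° − 152.48° + 180° = 138.52°.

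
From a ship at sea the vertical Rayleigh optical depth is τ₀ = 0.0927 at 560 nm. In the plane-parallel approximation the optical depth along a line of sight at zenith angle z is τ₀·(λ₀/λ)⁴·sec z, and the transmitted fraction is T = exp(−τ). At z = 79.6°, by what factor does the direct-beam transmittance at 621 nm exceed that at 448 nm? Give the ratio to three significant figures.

Airmass: sec 79.6° = 5.5396.
τ(621 nm) = 0.0927 × (560/621)⁴ × 5.5396 = 0.0927 × 0.6613 × 5.5396 = 0.3396.
τ(448 nm) = 0.0927 × (560/448)⁴ × 5.5396 = 0.0927 × 2.4414 × 5.5396 = 1.2537.
T(621)/T(448) = exp(τ_B − τ_A) = exp(0.9141) = 2.4946.

2.49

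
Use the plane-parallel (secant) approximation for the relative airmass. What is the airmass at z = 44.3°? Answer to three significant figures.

X = sec z = 1/cos 44.3° = 1/0.7157 = 1.3972.

1.40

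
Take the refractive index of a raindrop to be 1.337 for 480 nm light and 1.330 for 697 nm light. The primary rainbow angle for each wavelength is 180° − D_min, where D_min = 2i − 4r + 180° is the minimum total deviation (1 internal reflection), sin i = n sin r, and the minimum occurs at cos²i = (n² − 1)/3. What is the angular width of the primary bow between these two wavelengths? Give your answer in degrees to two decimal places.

At 480 nm (n = 1.337): cos²i = 0.26252 → i = 59.178°, r = 39.964°, D_min = 138.500°, rainbow angle = 41.500°.
At 697 nm (n = 1.330): cos²i = 0.25630 → i = 59.585°, r = 40.422°, D_min = 137.484°, rainbow angle = 42.516°.
Angular width = |41.500° − 42.516°| = 1.016°.

1.02°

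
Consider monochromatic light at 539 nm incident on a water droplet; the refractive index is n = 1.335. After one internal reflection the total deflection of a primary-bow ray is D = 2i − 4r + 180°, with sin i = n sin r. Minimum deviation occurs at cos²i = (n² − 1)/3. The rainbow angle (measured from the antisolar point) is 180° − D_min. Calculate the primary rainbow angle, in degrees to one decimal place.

41.8°

cos²i = (1.78222 − 1)/3 = 0.26074; i = arccos(0.51063) = 59.294°.
sin r = sin 59.294°/1.335 = 0.64405; r = 40.094°.
D_min = 2·59.294° − 4·40.094° + 180° = 138.212°.
Rainbow angle = 180° − D_min = 41.788°.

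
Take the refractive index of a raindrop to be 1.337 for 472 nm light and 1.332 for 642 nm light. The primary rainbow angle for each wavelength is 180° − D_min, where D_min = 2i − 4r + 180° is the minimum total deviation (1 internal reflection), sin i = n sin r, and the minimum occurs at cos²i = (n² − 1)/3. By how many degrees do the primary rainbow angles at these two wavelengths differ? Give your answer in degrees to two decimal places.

0.72°

At 472 nm (n = 1.337): cos²i = 0.26252 → i = 59.178°, r = 39.964°, D_min = 138.500°, rainbow angle = 41.500°.
At 642 nm (n = 1.332): cos²i = 0.25807 → i = 59.469°, r = 40.290°, D_min = 137.776°, rainbow angle = 42.224°.
Angular width = |41.500° − 42.224°| = 0.724°.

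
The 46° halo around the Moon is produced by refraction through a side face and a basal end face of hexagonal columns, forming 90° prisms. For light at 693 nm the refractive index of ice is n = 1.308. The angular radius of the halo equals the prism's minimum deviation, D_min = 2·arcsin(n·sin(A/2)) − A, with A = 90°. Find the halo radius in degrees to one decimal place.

n·sin(A/2) = 1.308 × sin 45° = 1.308 × 0.7071 = 0.9249.
D_min = 2·arcsin(0.9249) − 90° = 2 × 67.653° − 90° = 45.305°.

45.3°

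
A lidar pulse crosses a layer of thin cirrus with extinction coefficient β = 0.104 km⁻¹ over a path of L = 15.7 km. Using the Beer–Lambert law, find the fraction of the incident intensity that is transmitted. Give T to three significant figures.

0.195

τ = β·L = 0.104 × 15.7 = 1.6328.
T = exp(−1.6328) = 0.1954.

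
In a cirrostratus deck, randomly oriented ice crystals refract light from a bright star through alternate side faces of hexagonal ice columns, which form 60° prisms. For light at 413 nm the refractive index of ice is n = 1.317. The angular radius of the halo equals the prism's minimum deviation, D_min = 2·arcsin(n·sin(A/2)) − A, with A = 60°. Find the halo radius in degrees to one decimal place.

22.4°

n·sin(A/2) = 1.317 × sin 30° = 1.317 × 0.5000 = 0.6585.
D_min = 2·arcsin(0.6585) − 60° = 2 × 41.186° − 60° = 22.371°.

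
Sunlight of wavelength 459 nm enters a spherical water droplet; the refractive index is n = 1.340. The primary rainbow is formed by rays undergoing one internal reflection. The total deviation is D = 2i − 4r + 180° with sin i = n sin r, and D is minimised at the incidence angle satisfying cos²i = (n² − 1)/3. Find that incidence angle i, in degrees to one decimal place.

cos²i = (1.340² − 1)/3 = (1.79560 − 1)/3 = 0.26520.
cos i = 0.51498, so i = 59.004°.

59.0°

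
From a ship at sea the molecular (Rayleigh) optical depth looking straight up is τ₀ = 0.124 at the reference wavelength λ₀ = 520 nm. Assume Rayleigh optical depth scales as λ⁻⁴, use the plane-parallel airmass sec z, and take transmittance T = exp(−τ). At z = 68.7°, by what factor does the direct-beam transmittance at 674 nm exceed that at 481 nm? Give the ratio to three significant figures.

1.41

Airmass: sec 68.7° = 2.7529.
τ(674 nm) = 0.124 × (520/674)⁴ × 2.7529 = 0.124 × 0.3543 × 2.7529 = 0.1209.
τ(481 nm) = 0.124 × (520/481)⁴ × 2.7529 = 0.124 × 1.3659 × 2.7529 = 0.4663.
T(674)/T(481) = exp(τ_B − τ_A) = exp(0.3453) = 1.4125.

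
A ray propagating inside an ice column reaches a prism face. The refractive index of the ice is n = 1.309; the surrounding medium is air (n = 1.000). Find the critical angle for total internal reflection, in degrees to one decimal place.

49.8°

sin θ_c = n_air / n = 1.000 / 1.309 = 0.7639.
θ_c = arcsin(0.7639) = 49.81°.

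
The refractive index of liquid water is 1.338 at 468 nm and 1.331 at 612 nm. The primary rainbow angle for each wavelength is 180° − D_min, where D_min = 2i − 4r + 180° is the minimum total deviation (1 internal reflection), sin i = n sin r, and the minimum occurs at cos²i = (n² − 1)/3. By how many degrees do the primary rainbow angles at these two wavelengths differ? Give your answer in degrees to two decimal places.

1.01°

At 468 nm (n = 1.338): cos²i = 0.26341 → i = 59.120°, r = 39.899°, D_min = 138.643°, rainbow angle = 41.357°.
At 612 nm (n = 1.331): cos²i = 0.25719 → i = 59.527°, r = 40.356°, D_min = 137.630°, rainbow angle = 42.370°.
Angular width = |41.357° − 42.370°| = 1.013°.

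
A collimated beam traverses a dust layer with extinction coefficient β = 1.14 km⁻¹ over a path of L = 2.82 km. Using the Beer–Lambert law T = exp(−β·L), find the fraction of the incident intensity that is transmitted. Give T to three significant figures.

τ = β·L = 1.14 × 2.82 = 3.2148.
T = exp(−3.2148) = 0.0402.

0.0402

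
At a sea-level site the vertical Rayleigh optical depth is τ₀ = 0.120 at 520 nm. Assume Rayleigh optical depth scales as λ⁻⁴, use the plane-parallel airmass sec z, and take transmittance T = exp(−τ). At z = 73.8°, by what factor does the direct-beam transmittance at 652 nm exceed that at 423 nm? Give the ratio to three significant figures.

Airmass: sec 73.8° = 3.5843.
τ(652 nm) = 0.120 × (520/652)⁴ × 3.5843 = 0.120 × 0.4046 × 3.5843 = 0.1740.
τ(423 nm) = 0.120 × (520/423)⁴ × 3.5843 = 0.120 × 2.2838 × 3.5843 = 0.9823.
T(652)/T(423) = exp(τ_B − τ_A) = exp(0.8083) = 2.2440.

2.24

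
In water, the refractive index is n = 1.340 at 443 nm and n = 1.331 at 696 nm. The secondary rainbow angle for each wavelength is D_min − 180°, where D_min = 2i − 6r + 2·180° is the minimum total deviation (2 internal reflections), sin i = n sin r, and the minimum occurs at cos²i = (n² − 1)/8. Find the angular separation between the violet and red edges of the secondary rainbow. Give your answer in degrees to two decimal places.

At 443 nm (n = 1.340): cos²i = 0.09945 → i = 71.618°, r = 45.088°, D_min = 232.709°, rainbow angle = 52.709°.
At 696 nm (n = 1.331): cos²i = 0.09645 → i = 71.907°, r = 45.575°, D_min = 230.365°, rainbow angle = 50.365°.
Angular width = |52.709° − 50.365°| = 2.344°.

2.34°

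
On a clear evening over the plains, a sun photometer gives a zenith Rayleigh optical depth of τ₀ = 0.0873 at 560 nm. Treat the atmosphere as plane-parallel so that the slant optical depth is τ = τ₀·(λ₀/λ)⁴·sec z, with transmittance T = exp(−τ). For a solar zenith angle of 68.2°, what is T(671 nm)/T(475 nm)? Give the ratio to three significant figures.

1.41

Airmass: sec 68.2° = 2.6927.
τ(671 nm) = 0.0873 × (560/671)⁴ × 2.6927 = 0.0873 × 0.4851 × 2.6927 = 0.1140.
τ(475 nm) = 0.0873 × (560/475)⁴ × 2.6927 = 0.0873 × 1.9319 × 2.6927 = 0.4541.
T(671)/T(475) = exp(τ_B − τ_A) = exp(0.3401) = 1.4051.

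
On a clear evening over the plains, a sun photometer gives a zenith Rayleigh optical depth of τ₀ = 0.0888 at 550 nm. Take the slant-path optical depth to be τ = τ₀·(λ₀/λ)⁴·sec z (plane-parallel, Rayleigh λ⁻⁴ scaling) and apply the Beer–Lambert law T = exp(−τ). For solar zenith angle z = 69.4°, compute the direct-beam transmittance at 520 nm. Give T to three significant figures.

0.729

sec 69.4° = 2.8422.
τ = 0.0888 × (550/520)⁴ × 2.8422 = 0.0888 × 1.2515 × 2.8422 = 0.3159.
T = exp(−0.3159) = 0.7292.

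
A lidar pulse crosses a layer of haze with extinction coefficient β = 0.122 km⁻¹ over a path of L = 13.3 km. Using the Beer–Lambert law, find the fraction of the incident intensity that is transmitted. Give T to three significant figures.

0.197

τ = β·L = 0.122 × 13.3 = 1.6226.
T = exp(−1.6226) = 0.1974.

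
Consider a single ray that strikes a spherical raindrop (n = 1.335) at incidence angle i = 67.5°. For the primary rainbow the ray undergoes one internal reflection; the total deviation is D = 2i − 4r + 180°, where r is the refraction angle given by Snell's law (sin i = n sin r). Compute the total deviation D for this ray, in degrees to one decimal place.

sin r = sin 67.5° / 1.335 = 0.9239/1.335 = 0.6920; r = 43.79°.
D = 2·67.5° − 4·43.79° + 180° = 135.00° − 175.17° + 180° = 139.83°.

139.8°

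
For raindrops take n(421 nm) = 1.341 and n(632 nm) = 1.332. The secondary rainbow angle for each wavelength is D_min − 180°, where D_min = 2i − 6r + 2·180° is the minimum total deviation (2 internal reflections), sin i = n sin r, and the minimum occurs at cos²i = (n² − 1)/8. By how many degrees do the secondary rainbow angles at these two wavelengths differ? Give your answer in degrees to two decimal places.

At 421 nm (n = 1.341): cos²i = 0.09979 → i = 71.586°, r = 45.034°, D_min = 232.966°, rainbow angle = 52.966°.
At 632 nm (n = 1.332): cos²i = 0.09678 → i = 71.875°, r = 45.520°, D_min = 230.628°, rainbow angle = 50.628°.
Angular width = |52.966° − 50.628°| = 2.337°.

2.34°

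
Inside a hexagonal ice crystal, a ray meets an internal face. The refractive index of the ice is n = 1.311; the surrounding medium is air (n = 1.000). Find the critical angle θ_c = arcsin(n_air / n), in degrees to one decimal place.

49.7°

sin θ_c = n_air / n = 1.000 / 1.311 = 0.7628.
θ_c = arcsin(0.7628) = 49.71°.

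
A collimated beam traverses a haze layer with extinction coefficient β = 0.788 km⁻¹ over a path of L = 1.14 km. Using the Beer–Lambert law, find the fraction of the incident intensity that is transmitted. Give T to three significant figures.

0.407

τ = β·L = 0.788 × 1.14 = 0.8983.
T = exp(−0.8983) = 0.4073.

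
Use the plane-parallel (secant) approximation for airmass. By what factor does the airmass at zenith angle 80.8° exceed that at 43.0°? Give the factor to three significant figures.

4.57

X(80.8°)/X(43.0°) = sec 80.8° / sec 43.0° = cos 43.0° / cos 80.8° = 0.7314/0.1599 = 4.5744.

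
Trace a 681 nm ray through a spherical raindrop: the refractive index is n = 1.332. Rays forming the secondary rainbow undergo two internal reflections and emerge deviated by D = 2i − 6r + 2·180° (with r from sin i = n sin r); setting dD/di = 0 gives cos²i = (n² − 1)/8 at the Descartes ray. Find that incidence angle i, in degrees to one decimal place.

cos²i = (1.332² − 1)/8 = (1.77422 − 1)/8 = 0.09678.
cos i = 0.31109, so i = 71.875°.

71.9°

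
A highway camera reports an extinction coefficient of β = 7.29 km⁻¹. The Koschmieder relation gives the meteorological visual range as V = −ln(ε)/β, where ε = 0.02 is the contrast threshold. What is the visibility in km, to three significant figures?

0.537 km

V = −ln(0.02) / 7.29 = 3.912 / 7.29 = 0.5366 km.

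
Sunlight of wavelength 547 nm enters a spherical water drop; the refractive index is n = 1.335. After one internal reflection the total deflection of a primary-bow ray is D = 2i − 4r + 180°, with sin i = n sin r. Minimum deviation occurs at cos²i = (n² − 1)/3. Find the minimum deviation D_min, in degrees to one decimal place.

138.2°

cos²i = (1.78222 − 1)/3 = 0.26074; i = arccos(0.51063) = 59.294°.
sin r = sin 59.294°/1.335 = 0.64405; r = 40.094°.
D_min = 2·59.294° − 4·40.094° + 180° = 138.212°.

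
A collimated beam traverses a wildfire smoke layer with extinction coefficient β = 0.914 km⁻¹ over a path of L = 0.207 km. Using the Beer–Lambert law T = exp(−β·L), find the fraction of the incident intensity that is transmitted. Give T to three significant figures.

0.828

τ = β·L = 0.914 × 0.207 = 0.1892.
T = exp(−0.1892) = 0.8276.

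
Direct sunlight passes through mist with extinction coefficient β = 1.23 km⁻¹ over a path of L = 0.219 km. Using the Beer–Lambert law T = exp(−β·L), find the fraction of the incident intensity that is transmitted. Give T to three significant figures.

0.764

τ = β·L = 1.23 × 0.219 = 0.2694.
T = exp(−0.2694) = 0.7639.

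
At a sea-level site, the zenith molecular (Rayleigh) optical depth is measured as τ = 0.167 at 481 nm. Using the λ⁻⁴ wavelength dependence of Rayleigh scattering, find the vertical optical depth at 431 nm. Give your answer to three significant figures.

τ(431 nm) = τ(481 nm) × (481/431)⁴ = 0.167 × (1.1160)⁴ = 0.167 × 1.5512 = 0.2591.

0.259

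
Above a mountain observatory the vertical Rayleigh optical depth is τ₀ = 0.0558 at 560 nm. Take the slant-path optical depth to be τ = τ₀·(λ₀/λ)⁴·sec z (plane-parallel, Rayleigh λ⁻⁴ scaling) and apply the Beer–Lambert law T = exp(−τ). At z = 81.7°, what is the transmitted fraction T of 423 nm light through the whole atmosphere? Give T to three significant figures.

0.305

sec 81.7° = 6.9273.
τ = 0.0558 × (560/423)⁴ × 6.9273 = 0.0558 × 3.0718 × 6.9273 = 1.1874.
T = exp(−1.1874) = 0.3050.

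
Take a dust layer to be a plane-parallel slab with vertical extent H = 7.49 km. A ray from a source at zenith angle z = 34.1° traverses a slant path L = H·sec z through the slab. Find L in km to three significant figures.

sec z = 1/cos 34.1° = 1.2076.
L = 7.49 × 1.2076 = 9.045 km.

9.05 km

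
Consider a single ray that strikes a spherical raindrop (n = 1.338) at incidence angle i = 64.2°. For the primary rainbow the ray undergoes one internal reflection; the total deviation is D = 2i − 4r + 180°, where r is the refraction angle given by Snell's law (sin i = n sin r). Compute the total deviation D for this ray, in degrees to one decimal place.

sin r = sin 64.2° / 1.338 = 0.9003/1.338 = 0.6729; r = 42.29°.
D = 2·64.2° − 4·42.29° + 180° = 128.40° − 169.16° + 180° = 139.24°.

139.2°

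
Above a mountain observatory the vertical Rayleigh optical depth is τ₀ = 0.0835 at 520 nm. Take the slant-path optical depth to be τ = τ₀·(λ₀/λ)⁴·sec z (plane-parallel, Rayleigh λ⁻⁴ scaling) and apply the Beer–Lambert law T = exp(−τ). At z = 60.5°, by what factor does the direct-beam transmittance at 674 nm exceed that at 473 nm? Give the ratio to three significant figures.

1.21

Airmass: sec 60.5° = 2.0308.
τ(674 nm) = 0.0835 × (520/674)⁴ × 2.0308 = 0.0835 × 0.3543 × 2.0308 = 0.0601.
τ(473 nm) = 0.0835 × (520/473)⁴ × 2.0308 = 0.0835 × 1.4607 × 2.0308 = 0.2477.
T(674)/T(473) = exp(τ_B − τ_A) = exp(0.1876) = 1.2064.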